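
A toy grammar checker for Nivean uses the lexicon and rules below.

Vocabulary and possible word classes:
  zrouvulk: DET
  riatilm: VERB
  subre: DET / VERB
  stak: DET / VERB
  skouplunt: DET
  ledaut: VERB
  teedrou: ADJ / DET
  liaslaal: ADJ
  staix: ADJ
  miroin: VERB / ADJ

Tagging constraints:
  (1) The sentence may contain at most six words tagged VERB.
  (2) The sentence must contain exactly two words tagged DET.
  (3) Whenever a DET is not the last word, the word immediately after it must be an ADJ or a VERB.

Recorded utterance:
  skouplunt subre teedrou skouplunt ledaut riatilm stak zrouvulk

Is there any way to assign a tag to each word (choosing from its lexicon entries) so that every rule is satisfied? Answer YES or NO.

NO

Candidates per position — 1:skouplunt {DET}; 2:subre {DET,VERB}; 3:teedrou {ADJ,DET}; 4:skouplunt {DET}; 5:ledaut {VERB}; 6:riatilm {VERB}; 7:stak {DET,VERB}; 8:zrouvulk {DET}.
Rule 2 cannot be satisfied by any choice of tags from the lexicon.
So there is no consistent tagging.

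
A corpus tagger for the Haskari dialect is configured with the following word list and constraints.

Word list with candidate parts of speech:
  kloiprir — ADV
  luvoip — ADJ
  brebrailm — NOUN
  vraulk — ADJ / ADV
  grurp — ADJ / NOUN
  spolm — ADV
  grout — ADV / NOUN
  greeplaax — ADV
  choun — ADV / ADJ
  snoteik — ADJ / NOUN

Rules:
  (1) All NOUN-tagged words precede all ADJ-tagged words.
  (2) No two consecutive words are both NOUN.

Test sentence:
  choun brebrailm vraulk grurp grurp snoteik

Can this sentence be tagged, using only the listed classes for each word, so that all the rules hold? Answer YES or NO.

Candidates per position — 1:choun {ADV,ADJ}; 2:brebrailm {NOUN}; 3:vraulk {ADJ,ADV}; 4:grurp {ADJ,NOUN}; 5:grurp {ADJ,NOUN}; 6:snoteik {ADJ,NOUN}.
One satisfying assignment: ADV NOUN ADV NOUN ADJ ADJ.
Checking: rule 1 ✓; rule 2 ✓.

YES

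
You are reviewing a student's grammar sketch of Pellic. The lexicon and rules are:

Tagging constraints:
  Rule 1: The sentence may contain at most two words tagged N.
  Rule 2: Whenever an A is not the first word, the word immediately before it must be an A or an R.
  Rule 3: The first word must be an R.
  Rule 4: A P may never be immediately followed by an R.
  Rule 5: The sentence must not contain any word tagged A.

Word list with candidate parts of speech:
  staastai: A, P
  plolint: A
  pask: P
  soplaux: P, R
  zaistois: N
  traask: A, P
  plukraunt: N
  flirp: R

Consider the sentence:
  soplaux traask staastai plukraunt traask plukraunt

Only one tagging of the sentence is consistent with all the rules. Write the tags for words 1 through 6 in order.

R P P N P N

Candidates per position — 1:soplaux {P,R}; 2:traask {A,P}; 3:staastai {A,P}; 4:plukraunt {N}; 5:traask {A,P}; 6:plukraunt {N}.
Word 1 cannot be P — rule 3 would then fail for every completion. It is R.
Word 2 cannot be A — rule 5 would then fail for every completion. It is P.
Word 3 cannot be A — rule 2 would then fail for every completion. It is P.
Word 5 cannot be A — rule 2 would then fail for every completion. It is P.
The only consistent sequence is: R P P N P N.
Rule-by-rule: rule 1 satisfied; rule 2 satisfied; rule 3 satisfied; rule 4 satisfied; rule 5 satisfied.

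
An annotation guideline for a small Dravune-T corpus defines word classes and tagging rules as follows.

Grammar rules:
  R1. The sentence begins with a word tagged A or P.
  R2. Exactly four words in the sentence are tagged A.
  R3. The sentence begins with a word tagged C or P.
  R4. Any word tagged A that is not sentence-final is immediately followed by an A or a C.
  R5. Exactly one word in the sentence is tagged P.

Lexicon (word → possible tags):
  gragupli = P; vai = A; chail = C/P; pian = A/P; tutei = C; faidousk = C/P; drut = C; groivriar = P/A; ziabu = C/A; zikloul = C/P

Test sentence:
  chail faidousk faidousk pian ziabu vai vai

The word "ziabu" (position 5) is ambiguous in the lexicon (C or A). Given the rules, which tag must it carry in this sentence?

A

Candidates per position — 1:chail {C,P}; 2:faidousk {C,P}; 3:faidousk {C,P}; 4:pian {A,P}; 5:ziabu {C,A}; 6:vai {A}; 7:vai {A}.
If word 1 were C, no tagging could satisfy rule 1; so word 1 is P.
If word 2 were P, no tagging could satisfy rule 5; so word 2 is C.
If word 3 were P, no tagging could satisfy rule 5; so word 3 is C.
If word 4 were P, no tagging could satisfy rule 2; so word 4 is A.
If word 5 were C, no tagging could satisfy rule 2; so word 5 is A.
The unique satisfying tagging is: P C C A A A A.
Rule-by-rule: rule 1 satisfied; rule 2 satisfied; rule 3 satisfied; rule 4 satisfied; rule 5 satisfied.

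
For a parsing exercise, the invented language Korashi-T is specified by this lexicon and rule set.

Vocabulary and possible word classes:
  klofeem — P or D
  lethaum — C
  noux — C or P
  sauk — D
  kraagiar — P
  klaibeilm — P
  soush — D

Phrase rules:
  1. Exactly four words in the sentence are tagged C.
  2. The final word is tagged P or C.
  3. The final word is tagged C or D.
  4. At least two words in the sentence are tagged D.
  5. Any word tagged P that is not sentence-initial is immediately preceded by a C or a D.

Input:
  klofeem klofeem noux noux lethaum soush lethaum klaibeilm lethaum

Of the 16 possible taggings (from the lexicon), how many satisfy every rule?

5

Candidates per position — 1:klofeem {P,D}; 2:klofeem {P,D}; 3:noux {C,P}; 4:noux {C,P}; 5:lethaum {C}; 6:soush {D}; 7:lethaum {C}; 8:klaibeilm {P}; 9:lethaum {C}.
There are 16 candidate sequences in total.
The sequences that satisfy every rule: P D C P C D C P C; P D P C C D C P C; D P C P C D C P C; D D C P C D C P C; D D P C C D C P C.
Count = 5.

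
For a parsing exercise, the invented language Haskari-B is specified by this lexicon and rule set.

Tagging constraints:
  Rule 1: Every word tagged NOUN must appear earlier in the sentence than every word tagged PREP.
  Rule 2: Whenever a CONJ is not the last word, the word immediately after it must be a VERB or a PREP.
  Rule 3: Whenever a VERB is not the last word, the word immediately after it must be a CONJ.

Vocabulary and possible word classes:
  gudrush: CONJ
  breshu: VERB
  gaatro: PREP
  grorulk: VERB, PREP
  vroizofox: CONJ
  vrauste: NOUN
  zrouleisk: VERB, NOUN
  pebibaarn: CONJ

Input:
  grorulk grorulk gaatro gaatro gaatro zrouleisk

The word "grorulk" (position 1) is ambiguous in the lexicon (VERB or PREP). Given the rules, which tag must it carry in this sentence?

PREP

Candidates per position — 1:grorulk {VERB,PREP}; 2:grorulk {VERB,PREP}; 3:gaatro {PREP}; 4:gaatro {PREP}; 5:gaatro {PREP}; 6:zrouleisk {VERB,NOUN}.
At position 1, choosing VERB makes rule 3 impossible to satisfy; hence PREP.
At position 2, choosing VERB makes rule 3 impossible to satisfy; hence PREP.
At position 6, choosing NOUN makes rule 1 impossible to satisfy; hence VERB.
So the tagging must be: PREP PREP PREP PREP PREP VERB.
Checking: rule 1 satisfied; rule 2 satisfied; rule 3 satisfied.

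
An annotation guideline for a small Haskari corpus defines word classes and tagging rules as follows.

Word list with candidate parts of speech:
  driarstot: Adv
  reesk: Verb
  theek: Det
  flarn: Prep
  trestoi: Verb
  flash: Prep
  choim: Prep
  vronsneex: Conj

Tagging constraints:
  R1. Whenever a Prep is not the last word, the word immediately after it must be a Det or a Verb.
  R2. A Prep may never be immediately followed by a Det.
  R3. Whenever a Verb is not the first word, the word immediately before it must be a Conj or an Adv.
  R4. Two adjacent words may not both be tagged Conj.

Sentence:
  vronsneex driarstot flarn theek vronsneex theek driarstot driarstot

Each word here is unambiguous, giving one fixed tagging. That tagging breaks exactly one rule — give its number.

2

Fixed tagging: Conj Adv Prep Det Conj Det Adv Adv.
Checking each rule: R1 holds, R2 violated, R3 holds, R4 holds.
Only rule 2 fails.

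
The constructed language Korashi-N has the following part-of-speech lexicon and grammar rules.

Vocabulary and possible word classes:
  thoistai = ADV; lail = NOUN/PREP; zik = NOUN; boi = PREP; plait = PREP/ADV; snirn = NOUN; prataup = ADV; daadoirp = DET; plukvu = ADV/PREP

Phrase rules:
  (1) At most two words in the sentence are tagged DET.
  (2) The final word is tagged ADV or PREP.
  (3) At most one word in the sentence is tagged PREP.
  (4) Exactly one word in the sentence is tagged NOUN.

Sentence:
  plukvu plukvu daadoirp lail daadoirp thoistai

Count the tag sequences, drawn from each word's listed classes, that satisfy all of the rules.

Candidates per position — 1:plukvu {ADV,PREP}; 2:plukvu {ADV,PREP}; 3:daadoirp {DET}; 4:lail {NOUN,PREP}; 5:daadoirp {DET}; 6:thoistai {ADV}.
There are 8 candidate sequences in total.
The sequences that satisfy every rule: ADV ADV DET NOUN DET ADV; ADV PREP DET NOUN DET ADV; PREP ADV DET NOUN DET ADV.
Count = 3.

3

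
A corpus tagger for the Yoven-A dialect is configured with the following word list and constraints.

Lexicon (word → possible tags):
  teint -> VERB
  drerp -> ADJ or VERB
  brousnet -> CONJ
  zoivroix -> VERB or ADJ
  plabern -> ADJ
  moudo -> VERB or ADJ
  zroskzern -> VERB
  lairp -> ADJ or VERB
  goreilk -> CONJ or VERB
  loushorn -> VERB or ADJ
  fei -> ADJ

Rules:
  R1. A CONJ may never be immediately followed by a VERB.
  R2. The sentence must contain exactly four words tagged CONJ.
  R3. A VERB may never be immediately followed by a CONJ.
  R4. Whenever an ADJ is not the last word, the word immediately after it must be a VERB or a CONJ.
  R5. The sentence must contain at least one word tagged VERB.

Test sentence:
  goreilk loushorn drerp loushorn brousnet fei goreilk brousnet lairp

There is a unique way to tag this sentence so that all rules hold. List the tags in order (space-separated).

Candidates per position — 1:goreilk {CONJ,VERB}; 2:loushorn {VERB,ADJ}; 3:drerp {ADJ,VERB}; 4:loushorn {VERB,ADJ}; 5:brousnet {CONJ}; 6:fei {ADJ}; 7:goreilk {CONJ,VERB}; 8:brousnet {CONJ}; 9:lairp {ADJ,VERB}.
Position 1: tagging it VERB would leave rule 2 unsatisfiable, so it must be CONJ.
Position 2: tagging it VERB would leave rule 1 unsatisfiable, so it must be ADJ.
Position 3: tagging it ADJ would leave rule 4 unsatisfiable, so it must be VERB.
Position 4: tagging it VERB would leave rule 3 unsatisfiable, so it must be ADJ.
Position 7: tagging it VERB would leave rule 2 unsatisfiable, so it must be CONJ.
Position 9: tagging it VERB would leave rule 1 unsatisfiable, so it must be ADJ.
That leaves exactly one tagging: CONJ ADJ VERB ADJ CONJ ADJ CONJ CONJ ADJ.
Check: rule 1 holds; rule 2 holds; rule 3 holds; rule 4 holds; rule 5 holds.

CONJ ADJ VERB ADJ CONJ ADJ CONJ CONJ ADJ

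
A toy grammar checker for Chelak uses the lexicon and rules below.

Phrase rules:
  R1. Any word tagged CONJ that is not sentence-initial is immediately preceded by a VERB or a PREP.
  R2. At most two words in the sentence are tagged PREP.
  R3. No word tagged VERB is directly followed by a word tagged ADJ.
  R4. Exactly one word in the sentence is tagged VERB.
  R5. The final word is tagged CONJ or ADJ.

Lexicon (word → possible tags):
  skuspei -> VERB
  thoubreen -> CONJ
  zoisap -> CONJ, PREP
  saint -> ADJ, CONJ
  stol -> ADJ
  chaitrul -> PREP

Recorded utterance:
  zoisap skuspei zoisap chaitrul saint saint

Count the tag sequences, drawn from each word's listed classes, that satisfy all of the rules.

6

Candidates per position — 1:zoisap {CONJ,PREP}; 2:skuspei {VERB}; 3:zoisap {CONJ,PREP}; 4:chaitrul {PREP}; 5:saint {ADJ,CONJ}; 6:saint {ADJ,CONJ}.
There are 16 candidate sequences in total.
Checking each against the rules leaves 6 sequences.
Count = 6.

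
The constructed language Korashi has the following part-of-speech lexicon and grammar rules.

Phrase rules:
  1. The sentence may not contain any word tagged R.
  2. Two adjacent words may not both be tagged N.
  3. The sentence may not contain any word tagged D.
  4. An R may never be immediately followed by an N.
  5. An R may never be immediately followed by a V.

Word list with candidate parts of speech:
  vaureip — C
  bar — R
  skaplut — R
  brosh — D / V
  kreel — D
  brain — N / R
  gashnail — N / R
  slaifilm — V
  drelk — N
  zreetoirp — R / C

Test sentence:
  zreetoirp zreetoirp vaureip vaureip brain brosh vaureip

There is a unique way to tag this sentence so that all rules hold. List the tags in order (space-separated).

Candidates per position — 1:zreetoirp {R,C}; 2:zreetoirp {R,C}; 3:vaureip {C}; 4:vaureip {C}; 5:brain {N,R}; 6:brosh {D,V}; 7:vaureip {C}.
If word 1 were R, no tagging could satisfy rule 1; so word 1 is C.
If word 2 were R, no tagging could satisfy rule 1; so word 2 is C.
If word 5 were R, no tagging could satisfy rule 1; so word 5 is N.
If word 6 were D, no tagging could satisfy rule 3; so word 6 is V.
So the tagging must be: C C C C N V C.
Verifying each rule — rule 1 satisfied; rule 2 satisfied; rule 3 satisfied; rule 4 satisfied; rule 5 satisfied.

C C C C N V C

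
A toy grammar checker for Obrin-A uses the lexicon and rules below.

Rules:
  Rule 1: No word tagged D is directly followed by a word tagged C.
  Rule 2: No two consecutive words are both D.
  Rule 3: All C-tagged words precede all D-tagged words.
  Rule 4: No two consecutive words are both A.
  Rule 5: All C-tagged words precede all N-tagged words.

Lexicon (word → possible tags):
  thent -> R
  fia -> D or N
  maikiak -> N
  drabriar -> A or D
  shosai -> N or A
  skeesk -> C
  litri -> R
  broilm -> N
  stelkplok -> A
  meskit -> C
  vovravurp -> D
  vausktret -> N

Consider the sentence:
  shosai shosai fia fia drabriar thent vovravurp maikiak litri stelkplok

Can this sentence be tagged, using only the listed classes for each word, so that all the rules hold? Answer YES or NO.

YES

Candidates per position — 1:shosai {N,A}; 2:shosai {N,A}; 3:fia {D,N}; 4:fia {D,N}; 5:drabriar {A,D}; 6:thent {R}; 7:vovravurp {D}; 8:maikiak {N}; 9:litri {R}; 10:stelkplok {A}.
One satisfying assignment: N A D N D R D N R A.
Verifying each rule — rule 1 ok; rule 2 ok; rule 3 ok; rule 4 ok; rule 5 ok.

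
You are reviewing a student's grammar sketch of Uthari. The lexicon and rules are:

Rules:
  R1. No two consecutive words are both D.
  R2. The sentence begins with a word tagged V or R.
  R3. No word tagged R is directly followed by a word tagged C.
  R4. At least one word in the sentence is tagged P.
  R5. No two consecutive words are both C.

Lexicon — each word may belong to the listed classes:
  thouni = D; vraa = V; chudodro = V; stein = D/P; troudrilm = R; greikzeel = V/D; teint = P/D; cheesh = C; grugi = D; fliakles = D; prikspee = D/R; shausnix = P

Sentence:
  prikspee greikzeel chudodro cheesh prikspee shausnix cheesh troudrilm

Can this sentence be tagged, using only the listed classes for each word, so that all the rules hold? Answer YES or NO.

YES

Candidates per position — 1:prikspee {D,R}; 2:greikzeel {V,D}; 3:chudodro {V}; 4:cheesh {C}; 5:prikspee {D,R}; 6:shausnix {P}; 7:cheesh {C}; 8:troudrilm {R}.
One satisfying assignment: R D V C D P C R.
Check: rule 1 holds; rule 2 holds; rule 3 holds; rule 4 holds; rule 5 holds.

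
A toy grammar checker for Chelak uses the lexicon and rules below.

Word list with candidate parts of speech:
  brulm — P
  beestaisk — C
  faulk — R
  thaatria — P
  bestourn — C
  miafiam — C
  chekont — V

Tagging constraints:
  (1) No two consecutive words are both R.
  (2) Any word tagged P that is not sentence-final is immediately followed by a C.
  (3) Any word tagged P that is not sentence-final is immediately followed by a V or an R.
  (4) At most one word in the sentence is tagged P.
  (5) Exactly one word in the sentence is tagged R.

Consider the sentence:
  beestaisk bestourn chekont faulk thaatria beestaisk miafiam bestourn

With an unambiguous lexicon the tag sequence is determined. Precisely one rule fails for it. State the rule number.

3

Fixed tagging: C C V R P C C C.
Applying the rules: R1 ok, R2 ok, R3 fails, R4 ok, R5 ok.
Only rule 3 fails.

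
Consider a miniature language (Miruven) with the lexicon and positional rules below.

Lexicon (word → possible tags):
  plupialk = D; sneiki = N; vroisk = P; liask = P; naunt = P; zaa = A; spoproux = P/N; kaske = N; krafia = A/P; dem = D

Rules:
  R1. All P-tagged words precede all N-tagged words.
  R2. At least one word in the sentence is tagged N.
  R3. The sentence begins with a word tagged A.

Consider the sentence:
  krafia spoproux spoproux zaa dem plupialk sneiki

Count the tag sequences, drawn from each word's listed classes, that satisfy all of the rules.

Candidates per position — 1:krafia {A,P}; 2:spoproux {P,N}; 3:spoproux {P,N}; 4:zaa {A}; 5:dem {D}; 6:plupialk {D}; 7:sneiki {N}.
There are 8 candidate sequences in total.
The sequences that satisfy every rule: A P P A D D N; A P N A D D N; A N N A D D N.
Count = 3.

3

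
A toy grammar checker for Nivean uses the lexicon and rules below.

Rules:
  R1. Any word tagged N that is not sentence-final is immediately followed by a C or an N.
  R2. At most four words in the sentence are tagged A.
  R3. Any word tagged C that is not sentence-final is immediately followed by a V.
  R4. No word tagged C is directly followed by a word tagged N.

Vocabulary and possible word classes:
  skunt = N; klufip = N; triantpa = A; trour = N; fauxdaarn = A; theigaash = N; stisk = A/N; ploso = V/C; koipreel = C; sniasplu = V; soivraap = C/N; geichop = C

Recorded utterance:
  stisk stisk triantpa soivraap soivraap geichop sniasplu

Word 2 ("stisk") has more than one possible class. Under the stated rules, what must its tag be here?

A

Candidates per position — 1:stisk {A,N}; 2:stisk {A,N}; 3:triantpa {A}; 4:soivraap {C,N}; 5:soivraap {C,N}; 6:geichop {C}; 7:sniasplu {V}.
Position 1: tagging it N would leave rule 1 unsatisfiable, so it must be A.
Position 2: tagging it N would leave rule 1 unsatisfiable, so it must be A.
Position 4: tagging it C would leave rule 3 unsatisfiable, so it must be N.
Position 5: tagging it C would leave rule 3 unsatisfiable, so it must be N.
So the tagging must be: A A A N N C V.
Checking: rule 1 satisfied; rule 2 satisfied; rule 3 satisfied; rule 4 satisfied.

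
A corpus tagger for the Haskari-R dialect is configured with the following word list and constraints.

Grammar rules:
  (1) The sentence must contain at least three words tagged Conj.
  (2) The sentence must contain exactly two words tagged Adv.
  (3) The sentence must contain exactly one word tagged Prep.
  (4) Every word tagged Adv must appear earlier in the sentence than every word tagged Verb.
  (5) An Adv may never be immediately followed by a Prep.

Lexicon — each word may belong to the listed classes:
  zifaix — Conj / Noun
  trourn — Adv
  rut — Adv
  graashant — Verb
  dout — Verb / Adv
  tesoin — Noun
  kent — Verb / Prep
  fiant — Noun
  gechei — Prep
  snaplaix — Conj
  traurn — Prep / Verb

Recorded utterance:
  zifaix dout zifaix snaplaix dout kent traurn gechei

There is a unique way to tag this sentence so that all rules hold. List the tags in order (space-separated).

Conj Adv Conj Conj Adv Verb Verb Prep

Candidates per position — 1:zifaix {Conj,Noun}; 2:dout {Verb,Adv}; 3:zifaix {Conj,Noun}; 4:snaplaix {Conj}; 5:dout {Verb,Adv}; 6:kent {Verb,Prep}; 7:traurn {Prep,Verb}; 8:gechei {Prep}.
At position 1, choosing Noun makes rule 1 impossible to satisfy; hence Conj.
At position 2, choosing Verb makes rule 2 impossible to satisfy; hence Adv.
At position 3, choosing Noun makes rule 1 impossible to satisfy; hence Conj.
At position 5, choosing Verb makes rule 2 impossible to satisfy; hence Adv.
At position 6, choosing Prep makes rule 3 impossible to satisfy; hence Verb.
At position 7, choosing Prep makes rule 3 impossible to satisfy; hence Verb.
The unique satisfying tagging is: Conj Adv Conj Conj Adv Verb Verb Prep.
Checking: rule 1 holds; rule 2 holds; rule 3 holds; rule 4 holds; rule 5 holds.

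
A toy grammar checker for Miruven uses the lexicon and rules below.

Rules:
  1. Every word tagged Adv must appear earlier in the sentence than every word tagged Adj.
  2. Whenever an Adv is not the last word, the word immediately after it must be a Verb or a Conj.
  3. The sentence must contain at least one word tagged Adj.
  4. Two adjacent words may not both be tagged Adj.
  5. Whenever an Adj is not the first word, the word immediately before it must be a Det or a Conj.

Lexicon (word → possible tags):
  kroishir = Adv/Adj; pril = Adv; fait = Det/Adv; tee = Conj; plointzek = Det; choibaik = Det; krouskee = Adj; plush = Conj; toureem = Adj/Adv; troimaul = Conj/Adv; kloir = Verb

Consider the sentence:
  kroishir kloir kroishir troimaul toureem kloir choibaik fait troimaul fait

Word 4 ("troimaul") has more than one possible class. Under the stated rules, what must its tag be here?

Conj

Candidates per position — 1:kroishir {Adv,Adj}; 2:kloir {Verb}; 3:kroishir {Adv,Adj}; 4:troimaul {Conj,Adv}; 5:toureem {Adj,Adv}; 6:kloir {Verb}; 7:choibaik {Det}; 8:fait {Det,Adv}; 9:troimaul {Conj,Adv}; 10:fait {Det,Adv}.
Word 3 cannot be Adj — rule 5 would then fail for every completion. It is Adv.
Word 4 cannot be Adv — rule 2 would then fail for every completion. It is Conj.
Word 9 cannot be Adv — rule 2 would then fail for every completion. It is Conj.
Word 1 cannot be Adj — rule 1 would then fail for every completion. It is Adv.
Word 5 cannot be Adv — rule 3 would then fail for every completion. It is Adj.
Word 8 cannot be Adv — rule 1 would then fail for every completion. It is Det.
Word 10 cannot be Adv — rule 1 would then fail for every completion. It is Det.
So the tagging must be: Adv Verb Adv Conj Adj Verb Det Det Conj Det.
Check: rule 1 satisfied; rule 2 satisfied; rule 3 satisfied; rule 4 satisfied; rule 5 satisfied.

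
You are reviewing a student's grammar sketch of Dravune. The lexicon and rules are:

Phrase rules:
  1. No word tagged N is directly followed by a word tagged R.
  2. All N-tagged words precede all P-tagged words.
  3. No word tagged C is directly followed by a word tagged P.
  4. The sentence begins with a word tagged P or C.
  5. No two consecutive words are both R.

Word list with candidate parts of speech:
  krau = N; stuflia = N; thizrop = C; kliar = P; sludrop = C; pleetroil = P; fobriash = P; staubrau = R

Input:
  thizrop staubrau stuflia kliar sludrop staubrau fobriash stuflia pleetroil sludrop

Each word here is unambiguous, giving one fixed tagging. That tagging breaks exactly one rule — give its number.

Fixed tagging: C R N P C R P N P C.
Checking each rule: R1 ok, R2 fails, R3 ok, R4 ok, R5 ok.
Only rule 2 fails.

2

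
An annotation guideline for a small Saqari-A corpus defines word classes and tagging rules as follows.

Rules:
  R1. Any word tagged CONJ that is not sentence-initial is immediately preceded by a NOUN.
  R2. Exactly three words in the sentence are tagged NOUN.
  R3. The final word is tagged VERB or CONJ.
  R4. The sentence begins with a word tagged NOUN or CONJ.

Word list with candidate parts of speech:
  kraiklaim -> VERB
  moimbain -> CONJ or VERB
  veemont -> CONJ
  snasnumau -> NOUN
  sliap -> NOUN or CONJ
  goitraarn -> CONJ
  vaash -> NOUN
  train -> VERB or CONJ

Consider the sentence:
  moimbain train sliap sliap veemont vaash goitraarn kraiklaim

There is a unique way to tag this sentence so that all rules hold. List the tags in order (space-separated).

CONJ VERB NOUN NOUN CONJ NOUN CONJ VERB

Candidates per position — 1:moimbain {CONJ,VERB}; 2:train {VERB,CONJ}; 3:sliap {NOUN,CONJ}; 4:sliap {NOUN,CONJ}; 5:veemont {CONJ}; 6:vaash {NOUN}; 7:goitraarn {CONJ}; 8:kraiklaim {VERB}.
Position 1: VERB is ruled out by rule 4; that leaves CONJ.
Position 2: CONJ is ruled out by rule 1; that leaves VERB.
Position 3: CONJ is ruled out by rule 1; that leaves NOUN.
Position 4: CONJ is ruled out by rule 1; that leaves NOUN.
So the tagging must be: CONJ VERB NOUN NOUN CONJ NOUN CONJ VERB.
Check: rule 1 satisfied; rule 2 satisfied; rule 3 satisfied; rule 4 satisfied.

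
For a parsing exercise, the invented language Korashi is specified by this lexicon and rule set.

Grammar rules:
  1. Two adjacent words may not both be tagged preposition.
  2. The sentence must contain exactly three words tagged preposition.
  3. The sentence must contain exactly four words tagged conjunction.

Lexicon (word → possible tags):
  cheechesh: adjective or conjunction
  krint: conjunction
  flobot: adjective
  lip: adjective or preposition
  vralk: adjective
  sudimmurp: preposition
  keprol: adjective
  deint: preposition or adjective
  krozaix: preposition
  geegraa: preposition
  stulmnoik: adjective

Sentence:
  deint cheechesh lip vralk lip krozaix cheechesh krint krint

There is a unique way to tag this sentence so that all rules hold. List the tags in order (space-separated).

preposition conjunction preposition adjective adjective preposition conjunction conjunction conjunction

Candidates per position — 1:deint {preposition,adjective}; 2:cheechesh {adjective,conjunction}; 3:lip {adjective,preposition}; 4:vralk {adjective}; 5:lip {adjective,preposition}; 6:krozaix {preposition}; 7:cheechesh {adjective,conjunction}; 8:krint {conjunction}; 9:krint {conjunction}.
If word 2 were adjective, no tagging could satisfy rule 3; so word 2 is conjunction.
If word 5 were preposition, no tagging could satisfy rule 1; so word 5 is adjective.
If word 7 were adjective, no tagging could satisfy rule 3; so word 7 is conjunction.
If word 1 were adjective, no tagging could satisfy rule 2; so word 1 is preposition.
If word 3 were adjective, no tagging could satisfy rule 2; so word 3 is preposition.
That leaves exactly one tagging: preposition conjunction preposition adjective adjective preposition conjunction conjunction conjunction.
Check: rule 1 ok; rule 2 ok; rule 3 ok.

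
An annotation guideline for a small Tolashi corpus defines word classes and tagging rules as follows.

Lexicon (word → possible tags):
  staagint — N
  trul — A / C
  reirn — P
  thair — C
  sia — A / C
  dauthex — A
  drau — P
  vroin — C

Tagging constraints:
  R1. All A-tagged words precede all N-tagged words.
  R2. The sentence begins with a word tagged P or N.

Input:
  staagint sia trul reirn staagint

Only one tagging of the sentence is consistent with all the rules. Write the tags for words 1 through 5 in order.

N C C P N

Candidates per position — 1:staagint {N}; 2:sia {A,C}; 3:trul {A,C}; 4:reirn {P}; 5:staagint {N}.
If word 2 were A, no tagging could satisfy rule 1; so word 2 is C.
If word 3 were A, no tagging could satisfy rule 1; so word 3 is C.
The only consistent sequence is: N C C P N.
Checking: rule 1 holds; rule 2 holds.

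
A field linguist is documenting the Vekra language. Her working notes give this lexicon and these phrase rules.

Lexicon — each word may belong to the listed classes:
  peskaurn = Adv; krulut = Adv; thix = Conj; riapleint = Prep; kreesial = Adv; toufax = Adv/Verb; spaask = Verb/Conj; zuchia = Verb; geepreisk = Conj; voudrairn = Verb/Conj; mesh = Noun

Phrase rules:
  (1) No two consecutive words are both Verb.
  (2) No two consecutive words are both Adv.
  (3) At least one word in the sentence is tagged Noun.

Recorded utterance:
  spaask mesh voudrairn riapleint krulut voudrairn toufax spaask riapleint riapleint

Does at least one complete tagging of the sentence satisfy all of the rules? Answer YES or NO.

YES

Candidates per position — 1:spaask {Verb,Conj}; 2:mesh {Noun}; 3:voudrairn {Verb,Conj}; 4:riapleint {Prep}; 5:krulut {Adv}; 6:voudrairn {Verb,Conj}; 7:toufax {Adv,Verb}; 8:spaask {Verb,Conj}; 9:riapleint {Prep}; 10:riapleint {Prep}.
One satisfying assignment: Verb Noun Verb Prep Adv Verb Adv Conj Prep Prep.
Rule-by-rule: rule 1 satisfied; rule 2 satisfied; rule 3 satisfied.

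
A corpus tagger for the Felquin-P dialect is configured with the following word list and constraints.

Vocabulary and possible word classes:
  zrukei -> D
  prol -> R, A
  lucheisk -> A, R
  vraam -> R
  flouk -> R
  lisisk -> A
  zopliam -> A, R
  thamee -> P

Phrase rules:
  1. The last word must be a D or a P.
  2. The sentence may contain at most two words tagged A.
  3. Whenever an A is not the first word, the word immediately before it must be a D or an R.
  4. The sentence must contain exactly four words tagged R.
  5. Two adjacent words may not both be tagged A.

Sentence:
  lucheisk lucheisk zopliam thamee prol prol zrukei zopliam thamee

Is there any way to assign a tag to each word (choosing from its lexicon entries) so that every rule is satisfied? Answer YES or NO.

YES

Candidates per position — 1:lucheisk {A,R}; 2:lucheisk {A,R}; 3:zopliam {A,R}; 4:thamee {P}; 5:prol {R,A}; 6:prol {R,A}; 7:zrukei {D}; 8:zopliam {A,R}; 9:thamee {P}.
One satisfying assignment: R R R P R A D A P.
Checking: rule 1 ✓; rule 2 ✓; rule 3 ✓; rule 4 ✓; rule 5 ✓.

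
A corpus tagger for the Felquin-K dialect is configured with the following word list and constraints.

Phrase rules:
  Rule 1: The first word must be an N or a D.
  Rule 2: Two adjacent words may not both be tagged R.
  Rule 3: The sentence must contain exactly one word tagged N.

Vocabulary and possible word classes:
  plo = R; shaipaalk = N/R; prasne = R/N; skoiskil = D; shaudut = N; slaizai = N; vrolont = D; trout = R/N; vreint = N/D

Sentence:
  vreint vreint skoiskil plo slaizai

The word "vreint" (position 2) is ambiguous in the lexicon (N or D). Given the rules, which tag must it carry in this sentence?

D

Candidates per position — 1:vreint {N,D}; 2:vreint {N,D}; 3:skoiskil {D}; 4:plo {R}; 5:slaizai {N}.
If word 1 were N, no tagging could satisfy rule 3; so word 1 is D.
If word 2 were N, no tagging could satisfy rule 3; so word 2 is D.
The only consistent sequence is: D D D R N.
Check: rule 1 satisfied; rule 2 satisfied; rule 3 satisfied.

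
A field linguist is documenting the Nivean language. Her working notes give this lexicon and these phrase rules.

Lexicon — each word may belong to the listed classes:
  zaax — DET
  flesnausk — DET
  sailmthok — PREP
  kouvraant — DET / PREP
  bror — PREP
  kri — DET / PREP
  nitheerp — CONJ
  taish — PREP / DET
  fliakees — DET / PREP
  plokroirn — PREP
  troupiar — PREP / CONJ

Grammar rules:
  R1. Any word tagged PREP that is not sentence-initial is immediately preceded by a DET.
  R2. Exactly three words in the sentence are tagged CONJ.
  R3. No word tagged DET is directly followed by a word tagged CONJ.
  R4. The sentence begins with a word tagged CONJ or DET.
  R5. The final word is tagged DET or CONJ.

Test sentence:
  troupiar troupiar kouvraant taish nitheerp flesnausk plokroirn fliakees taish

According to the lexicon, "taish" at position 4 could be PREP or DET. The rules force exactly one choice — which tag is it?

PREP

Candidates per position — 1:troupiar {PREP,CONJ}; 2:troupiar {PREP,CONJ}; 3:kouvraant {DET,PREP}; 4:taish {PREP,DET}; 5:nitheerp {CONJ}; 6:flesnausk {DET}; 7:plokroirn {PREP}; 8:fliakees {DET,PREP}; 9:taish {PREP,DET}.
If word 1 were PREP, no tagging could satisfy rule 2; so word 1 is CONJ.
If word 2 were PREP, no tagging could satisfy rule 1; so word 2 is CONJ.
If word 3 were PREP, no tagging could satisfy rule 1; so word 3 is DET.
If word 4 were DET, no tagging could satisfy rule 3; so word 4 is PREP.
If word 8 were PREP, no tagging could satisfy rule 1; so word 8 is DET.
If word 9 were PREP, no tagging could satisfy rule 5; so word 9 is DET.
So the tagging must be: CONJ CONJ DET PREP CONJ DET PREP DET DET.
Check: rule 1 ✓; rule 2 ✓; rule 3 ✓; rule 4 ✓; rule 5 ✓.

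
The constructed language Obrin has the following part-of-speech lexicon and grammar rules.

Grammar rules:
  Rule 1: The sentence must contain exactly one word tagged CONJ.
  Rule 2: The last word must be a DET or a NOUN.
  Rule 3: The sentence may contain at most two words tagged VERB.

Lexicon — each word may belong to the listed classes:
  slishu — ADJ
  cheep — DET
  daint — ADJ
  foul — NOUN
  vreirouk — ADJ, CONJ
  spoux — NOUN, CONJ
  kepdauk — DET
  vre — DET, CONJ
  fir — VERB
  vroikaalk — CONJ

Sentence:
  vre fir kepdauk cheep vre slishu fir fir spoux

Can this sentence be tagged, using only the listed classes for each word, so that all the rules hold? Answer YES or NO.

Candidates per position — 1:vre {DET,CONJ}; 2:fir {VERB}; 3:kepdauk {DET}; 4:cheep {DET}; 5:vre {DET,CONJ}; 6:slishu {ADJ}; 7:fir {VERB}; 8:fir {VERB}; 9:spoux {NOUN,CONJ}.
Rule 3 cannot be satisfied by any choice of tags from the lexicon.
So there is no consistent tagging.

NO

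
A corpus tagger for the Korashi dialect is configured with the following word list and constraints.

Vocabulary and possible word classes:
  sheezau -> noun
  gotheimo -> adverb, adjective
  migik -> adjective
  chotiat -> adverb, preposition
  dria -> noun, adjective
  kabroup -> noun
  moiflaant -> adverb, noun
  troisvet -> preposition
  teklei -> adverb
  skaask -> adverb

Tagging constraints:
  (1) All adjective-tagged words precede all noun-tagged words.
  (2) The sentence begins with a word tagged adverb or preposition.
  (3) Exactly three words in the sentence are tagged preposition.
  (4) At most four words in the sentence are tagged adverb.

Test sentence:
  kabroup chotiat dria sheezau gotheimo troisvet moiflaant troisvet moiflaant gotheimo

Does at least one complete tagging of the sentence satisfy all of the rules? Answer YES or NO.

Candidates per position — 1:kabroup {noun}; 2:chotiat {adverb,preposition}; 3:dria {noun,adjective}; 4:sheezau {noun}; 5:gotheimo {adverb,adjective}; 6:troisvet {preposition}; 7:moiflaant {adverb,noun}; 8:troisvet {preposition}; 9:moiflaant {adverb,noun}; 10:gotheimo {adverb,adjective}.
Rule 2 cannot be satisfied by any choice of tags from the lexicon.
So there is no consistent tagging.

NO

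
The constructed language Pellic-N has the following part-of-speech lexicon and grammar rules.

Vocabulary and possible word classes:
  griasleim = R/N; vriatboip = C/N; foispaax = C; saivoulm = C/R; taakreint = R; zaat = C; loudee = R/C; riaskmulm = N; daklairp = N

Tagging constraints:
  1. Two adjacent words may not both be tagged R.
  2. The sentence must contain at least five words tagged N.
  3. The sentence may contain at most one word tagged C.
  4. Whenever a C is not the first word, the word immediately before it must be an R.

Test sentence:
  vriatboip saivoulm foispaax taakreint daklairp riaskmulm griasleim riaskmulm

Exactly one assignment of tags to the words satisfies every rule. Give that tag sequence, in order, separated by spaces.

N R C R N N N N

Candidates per position — 1:vriatboip {C,N}; 2:saivoulm {C,R}; 3:foispaax {C}; 4:taakreint {R}; 5:daklairp {N}; 6:riaskmulm {N}; 7:griasleim {R,N}; 8:riaskmulm {N}.
If word 1 were C, no tagging could satisfy rule 2; so word 1 is N.
If word 2 were C, no tagging could satisfy rule 3; so word 2 is R.
If word 7 were R, no tagging could satisfy rule 2; so word 7 is N.
That leaves exactly one tagging: N R C R N N N N.
Check: rule 1 holds; rule 2 holds; rule 3 holds; rule 4 holds.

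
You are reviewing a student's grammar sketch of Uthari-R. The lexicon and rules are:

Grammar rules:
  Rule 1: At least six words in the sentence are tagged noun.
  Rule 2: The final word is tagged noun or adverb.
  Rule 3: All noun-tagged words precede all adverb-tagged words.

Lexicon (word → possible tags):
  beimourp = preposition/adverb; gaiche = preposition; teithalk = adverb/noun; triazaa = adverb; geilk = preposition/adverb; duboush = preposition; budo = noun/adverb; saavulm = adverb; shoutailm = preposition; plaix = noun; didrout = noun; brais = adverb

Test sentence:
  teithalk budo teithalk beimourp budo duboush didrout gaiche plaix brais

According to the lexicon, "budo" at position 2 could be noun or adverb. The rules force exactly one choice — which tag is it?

Candidates per position — 1:teithalk {adverb,noun}; 2:budo {noun,adverb}; 3:teithalk {adverb,noun}; 4:beimourp {preposition,adverb}; 5:budo {noun,adverb}; 6:duboush {preposition}; 7:didrout {noun}; 8:gaiche {preposition}; 9:plaix {noun}; 10:brais {adverb}.
If word 1 were adverb, no tagging could satisfy rule 1; so word 1 is noun.
If word 2 were adverb, no tagging could satisfy rule 1; so word 2 is noun.
If word 3 were adverb, no tagging could satisfy rule 1; so word 3 is noun.
If word 4 were adverb, no tagging could satisfy rule 3; so word 4 is preposition.
If word 5 were adverb, no tagging could satisfy rule 1; so word 5 is noun.
So the tagging must be: noun noun noun preposition noun preposition noun preposition noun adverb.
Checking: rule 1 satisfied; rule 2 satisfied; rule 3 satisfied.

noun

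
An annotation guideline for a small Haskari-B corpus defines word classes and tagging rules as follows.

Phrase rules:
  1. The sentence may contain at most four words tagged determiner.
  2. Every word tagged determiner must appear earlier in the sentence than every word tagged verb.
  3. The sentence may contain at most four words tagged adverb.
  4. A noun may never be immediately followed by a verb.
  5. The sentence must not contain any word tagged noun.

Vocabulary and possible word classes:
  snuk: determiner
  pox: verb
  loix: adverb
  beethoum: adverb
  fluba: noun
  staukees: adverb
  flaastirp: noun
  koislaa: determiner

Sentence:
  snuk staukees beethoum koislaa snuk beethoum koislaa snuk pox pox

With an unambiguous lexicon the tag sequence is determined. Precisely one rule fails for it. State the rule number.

Fixed tagging: determiner adverb adverb determiner determiner adverb determiner determiner verb verb.
Applying the rules: R1 fail, R2 pass, R3 pass, R4 pass, R5 pass.
Only rule 1 fails.

1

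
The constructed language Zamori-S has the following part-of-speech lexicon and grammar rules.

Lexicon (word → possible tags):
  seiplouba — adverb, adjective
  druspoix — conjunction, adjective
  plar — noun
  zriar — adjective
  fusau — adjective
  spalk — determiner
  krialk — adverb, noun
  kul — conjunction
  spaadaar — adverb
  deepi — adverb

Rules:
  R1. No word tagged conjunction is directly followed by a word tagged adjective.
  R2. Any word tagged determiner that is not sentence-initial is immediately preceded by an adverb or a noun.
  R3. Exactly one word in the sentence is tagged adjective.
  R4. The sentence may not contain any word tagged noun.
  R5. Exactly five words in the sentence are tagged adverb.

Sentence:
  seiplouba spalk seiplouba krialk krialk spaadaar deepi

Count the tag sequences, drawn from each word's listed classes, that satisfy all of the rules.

1

Candidates per position — 1:seiplouba {adverb,adjective}; 2:spalk {determiner}; 3:seiplouba {adverb,adjective}; 4:krialk {adverb,noun}; 5:krialk {adverb,noun}; 6:spaadaar {adverb}; 7:deepi {adverb}.
There are 16 candidate sequences in total.
The sequences that satisfy every rule: adverb determiner adjective adverb adverb adverb adverb.
Count = 1.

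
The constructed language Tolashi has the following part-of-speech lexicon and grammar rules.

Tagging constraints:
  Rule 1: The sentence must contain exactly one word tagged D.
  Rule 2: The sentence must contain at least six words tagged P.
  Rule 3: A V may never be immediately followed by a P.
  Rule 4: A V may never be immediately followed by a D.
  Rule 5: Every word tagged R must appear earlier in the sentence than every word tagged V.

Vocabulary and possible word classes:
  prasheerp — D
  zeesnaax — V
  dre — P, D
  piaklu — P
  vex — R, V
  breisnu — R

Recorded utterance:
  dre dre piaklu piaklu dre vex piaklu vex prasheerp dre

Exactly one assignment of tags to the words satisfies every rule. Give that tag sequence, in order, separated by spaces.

Candidates per position — 1:dre {P,D}; 2:dre {P,D}; 3:piaklu {P}; 4:piaklu {P}; 5:dre {P,D}; 6:vex {R,V}; 7:piaklu {P}; 8:vex {R,V}; 9:prasheerp {D}; 10:dre {P,D}.
Word 1 cannot be D — rule 1 would then fail for every completion. It is P.
Word 2 cannot be D — rule 1 would then fail for every completion. It is P.
Word 5 cannot be D — rule 1 would then fail for every completion. It is P.
Word 6 cannot be V — rule 3 would then fail for every completion. It is R.
Word 8 cannot be V — rule 4 would then fail for every completion. It is R.
Word 10 cannot be D — rule 1 would then fail for every completion. It is P.
That leaves exactly one tagging: P P P P P R P R D P.
Rule-by-rule: rule 1 ok; rule 2 ok; rule 3 ok; rule 4 ok; rule 5 ok.

P P P P P R P R D P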